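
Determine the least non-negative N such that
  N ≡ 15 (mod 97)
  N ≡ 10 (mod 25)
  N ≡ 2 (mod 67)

From N ≡ 15 (mod 97) write N = 15 + 97t. Substituting into N ≡ 10 (mod 25) gives 97t ≡ 20 (mod 25), and since 22⁻¹ ≡ 8 (mod 25), t ≡ 10. Hence N ≡ 15 + 97·10 = 985 (mod 2425).
From N ≡ 985 (mod 2425) write N = 985 + 2425t. Substituting into N ≡ 2 (mod 67) gives 2425t ≡ 22 (mod 67), and since 13⁻¹ ≡ 31 (mod 67), t ≡ 12. Hence N ≡ 985 + 2425·12 = 30085 (mod 162475).

30085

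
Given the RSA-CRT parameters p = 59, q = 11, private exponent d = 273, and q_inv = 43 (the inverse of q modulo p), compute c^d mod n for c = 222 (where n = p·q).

d_p = d mod (p−1) = 273 mod 58 = 41; d_q = d mod (q−1) = 3.
m₁ = c^(d_p) mod p: c ≡ 45 (mod 59), and 45^41 mod 59 = 48.
m₂ = c^(d_q) mod q: c ≡ 2 (mod 11), and 2^3 mod 11 = 8.
h = q_inv·(m₁ − m₂) mod p = 43·(48 − 8) mod 59 = 9.
m = m₂ + h·q = 8 + 9·11 = 107.

107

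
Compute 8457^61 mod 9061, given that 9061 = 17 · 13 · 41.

4089

Mod 17: 8457 ≡ 8; by Fermat, exponent reduces to 61 mod 16 = 13; 8^13 ≡ 9 (mod 17).
Mod 13: 8457 ≡ 7; by Fermat, exponent reduces to 61 mod 12 = 1; 7^1 ≡ 7 (mod 13).
Mod 41: 8457 ≡ 11; by Fermat, exponent reduces to 61 mod 40 = 21; 11^21 ≡ 30 (mod 41).
Combine by CRT: x ≡ 9 (mod 17), x ≡ 7 (mod 13), x ≡ 30 (mod 41) ⇒ x ≡ 4089 (mod 9061).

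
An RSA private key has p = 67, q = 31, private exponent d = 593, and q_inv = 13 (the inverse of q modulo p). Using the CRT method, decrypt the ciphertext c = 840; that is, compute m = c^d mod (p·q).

724

d_p = d mod (p−1) = 593 mod 66 = 65; d_q = d mod (q−1) = 23.
m₁ = c^(d_p) mod p: c ≡ 36 (mod 67), and 36^65 mod 67 = 54.
m₂ = c^(d_q) mod q: c ≡ 3 (mod 31), and 3^23 mod 31 = 11.
h = q_inv·(m₁ − m₂) mod p = 13·(54 − 11) mod 67 = 23.
m = m₂ + h·q = 11 + 23·31 = 724.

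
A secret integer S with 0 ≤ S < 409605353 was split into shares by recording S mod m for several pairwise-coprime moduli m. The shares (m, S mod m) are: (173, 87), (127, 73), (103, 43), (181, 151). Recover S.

106462903

The moduli are pairwise coprime; N = 173·127·103·181 = 409605353.
N/173 = 2367661; 2367661 ≡ 156 (mod 173); 156·61 ≡ 1, so inverse 61.
N/127 = 3225239; 3225239 ≡ 74 (mod 127); 74·115 ≡ 1, so inverse 115.
N/103 = 3976751; 3976751 ≡ 24 (mod 103); 24·73 ≡ 1, so inverse 73.
N/181 = 2263013; 2263013 ≡ 151 (mod 181); 151·6 ≡ 1, so inverse 6.
S ≡ 87·2367661·61 + 73·3225239·115 + 43·3976751·73 + 151·2263013·6 = 54174369499.
54174369499 mod 409605353 = 106462903.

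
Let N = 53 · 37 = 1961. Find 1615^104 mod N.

160

Mod 53: 1615 ≡ 25; since 52 | 104, by Fermat 25^104 ≡ 1 (mod 53).
Mod 37: 1615 ≡ 24; by Fermat, exponent reduces to 104 mod 36 = 32; 24^32 ≡ 12 (mod 37).
Combine by CRT: x ≡ 1 (mod 53), x ≡ 12 (mod 37) ⇒ x ≡ 160 (mod 1961).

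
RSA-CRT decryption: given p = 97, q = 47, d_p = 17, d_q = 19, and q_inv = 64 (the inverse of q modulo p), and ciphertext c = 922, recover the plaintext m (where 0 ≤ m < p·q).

m₁ = c^(d_p) mod p: c ≡ 49 (mod 97), and 49^17 mod 97 = 66.
m₂ = c^(d_q) mod q: c ≡ 29 (mod 47), and 29^19 mod 47 = 15.
h = q_inv·(m₁ − m₂) mod p = 64·(66 − 15) mod 97 = 63.
m = m₂ + h·q = 15 + 63·47 = 2976.

2976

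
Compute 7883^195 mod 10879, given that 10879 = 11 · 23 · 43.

Mod 11: 7883 ≡ 7; by Fermat, exponent reduces to 195 mod 10 = 5; 7^5 ≡ 10 (mod 11).
Mod 23: 7883 ≡ 17; by Fermat, exponent reduces to 195 mod 22 = 19; 17^19 ≡ 5 (mod 23).
Mod 43: 7883 ≡ 14; by Fermat, exponent reduces to 195 mod 42 = 27; 14^27 ≡ 21 (mod 43).
Combine by CRT: x ≡ 10 (mod 11), x ≡ 5 (mod 23), x ≡ 21 (mod 43) ⇒ x ≡ 9481 (mod 10879).

9481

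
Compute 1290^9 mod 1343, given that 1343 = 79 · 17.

Mod 79: 1290 ≡ 26; 26^9 ≡ 46 (mod 79).
Mod 17: 1290 ≡ 15; 15^9 ≡ 15 (mod 17).
Combine by CRT: x ≡ 46 (mod 79), x ≡ 15 (mod 17) ⇒ x ≡ 678 (mod 1343).

678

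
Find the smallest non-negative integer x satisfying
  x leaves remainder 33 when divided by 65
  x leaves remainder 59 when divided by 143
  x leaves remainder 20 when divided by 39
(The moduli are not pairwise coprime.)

488

gcd(65, 143) = 13 and 13 | (59 − 33), so the pair is consistent; merging gives x ≡ 488 (mod 715), where 715 = lcm(65, 143).
gcd(715, 39) = 13 and 13 | (20 − 488), so the pair is consistent; merging gives x ≡ 488 (mod 2145), where 2145 = lcm(715, 39).
The solution is unique modulo lcm(65, 143, 39) = 2145.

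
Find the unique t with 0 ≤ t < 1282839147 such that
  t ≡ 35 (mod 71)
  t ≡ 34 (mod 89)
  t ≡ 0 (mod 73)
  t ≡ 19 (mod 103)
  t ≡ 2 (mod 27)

The moduli are pairwise coprime; N = 71·89·73·103·27 = 1282839147.
N/71 = 18068157; 18068157 ≡ 6 (mod 71); 6·12 ≡ 1, so inverse 12.
N/89 = 14413923; 14413923 ≡ 17 (mod 89); 17·21 ≡ 1, so inverse 21.
N/73 = 17573139; 17573139 ≡ 68 (mod 73); 68·29 ≡ 1, so inverse 29.
N/103 = 12454749; 12454749 ≡ 92 (mod 103); 92·28 ≡ 1, so inverse 28.
N/27 = 47512561; 47512561 ≡ 13 (mod 27); 13·25 ≡ 1, so inverse 25.
t ≡ 35·18068157·12 + 34·14413923·21 + 0·17573139·29 + 19·12454749·28 + 2·47512561·25 = 26881721480.
26881721480 mod 1282839147 = 1224938540.

1224938540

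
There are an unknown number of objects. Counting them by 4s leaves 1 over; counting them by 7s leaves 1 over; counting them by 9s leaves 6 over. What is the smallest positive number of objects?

Combine the congruences pairwise.
From N ≡ 1 (mod 4) write N = 1 + 4t. Substituting into N ≡ 1 (mod 7) gives 4t ≡ 0 (mod 7), and since 4⁻¹ ≡ 2 (mod 7), t ≡ 0. Hence N ≡ 1 + 4·0 = 1 (mod 28).
From N ≡ 1 (mod 28) write N = 1 + 28t. Substituting into N ≡ 6 (mod 9) gives 28t ≡ 5 (mod 9), and since 1⁻¹ ≡ 1 (mod 9), t ≡ 5. Hence N ≡ 1 + 28·5 = 141 (mod 252).

141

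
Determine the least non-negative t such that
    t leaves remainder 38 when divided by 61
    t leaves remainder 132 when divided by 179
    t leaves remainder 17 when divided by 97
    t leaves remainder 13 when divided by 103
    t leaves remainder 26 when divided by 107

7071853014

The moduli are pairwise coprime; N = 61·179·97·103·107 = 11672815003.
N/61 = 191357623; 191357623 ≡ 13 (mod 61); 13·47 ≡ 1, so inverse 47.
N/179 = 65211257; 65211257 ≡ 125 (mod 179); 125·116 ≡ 1, so inverse 116.
N/97 = 120338299; 120338299 ≡ 2 (mod 97); 2·49 ≡ 1, so inverse 49.
N/103 = 113328301; 113328301 ≡ 79 (mod 103); 79·30 ≡ 1, so inverse 30.
N/107 = 109091729; 109091729 ≡ 93 (mod 107); 93·84 ≡ 1, so inverse 84.
t ≡ 38·191357623·47 + 132·65211257·116 + 17·120338299·49 + 13·113328301·30 + 26·109091729·84 = 1722975658455.
1722975658455 mod 11672815003 = 7071853014.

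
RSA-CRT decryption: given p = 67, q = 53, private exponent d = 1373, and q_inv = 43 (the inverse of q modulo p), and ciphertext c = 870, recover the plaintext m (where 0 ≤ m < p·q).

1004

d_p = d mod (p−1) = 1373 mod 66 = 53; d_q = d mod (q−1) = 21.
m₁ = c^(d_p) mod p: c ≡ 66 (mod 67), and 66^53 mod 67 = 66.
m₂ = c^(d_q) mod q: c ≡ 22 (mod 53), and 22^21 mod 53 = 50.
h = q_inv·(m₁ − m₂) mod p = 43·(66 − 50) mod 67 = 18.
m = m₂ + h·q = 50 + 18·53 = 1004.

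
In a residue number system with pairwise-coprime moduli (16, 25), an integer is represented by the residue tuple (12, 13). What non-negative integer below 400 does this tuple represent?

From x ≡ 12 (mod 16) write x = 12 + 16t. Substituting into x ≡ 13 (mod 25) gives 16t ≡ 1 (mod 25), and since 16⁻¹ ≡ 11 (mod 25), t ≡ 11. Hence x ≡ 12 + 16·11 = 188 (mod 400).

188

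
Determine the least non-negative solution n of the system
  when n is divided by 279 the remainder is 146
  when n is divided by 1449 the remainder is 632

gcd(279, 1449) = 9 and 9 | (632 − 146), so the pair is consistent; merging gives n ≡ 32510 (mod 44919), where 44919 = lcm(279, 1449).
The solution is unique modulo lcm(279, 1449) = 44919.

32510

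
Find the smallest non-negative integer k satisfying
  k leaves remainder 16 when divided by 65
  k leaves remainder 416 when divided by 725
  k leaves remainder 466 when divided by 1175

gcd(65, 725) = 5 and 5 | (416 − 16), so the pair is consistent; merging gives k ≡ 9116 (mod 9425), where 9425 = lcm(65, 725).
gcd(9425, 1175) = 25 and 25 | (466 − 9116), so the pair is consistent; merging gives k ≡ 291866 (mod 442975), where 442975 = lcm(9425, 1175).
The solution is unique modulo lcm(65, 725, 1175) = 442975.

291866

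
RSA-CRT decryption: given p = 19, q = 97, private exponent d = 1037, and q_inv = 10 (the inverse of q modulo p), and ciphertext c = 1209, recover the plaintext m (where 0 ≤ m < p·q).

d_p = d mod (p−1) = 1037 mod 18 = 11; d_q = d mod (q−1) = 77.
m₁ = c^(d_p) mod p: c ≡ 12 (mod 19), and 12^11 mod 19 = 8.
m₂ = c^(d_q) mod q: c ≡ 45 (mod 97), and 45^77 mod 97 = 30.
h = q_inv·(m₁ − m₂) mod p = 10·(8 − 30) mod 19 = 8.
m = m₂ + h·q = 30 + 8·97 = 806.

806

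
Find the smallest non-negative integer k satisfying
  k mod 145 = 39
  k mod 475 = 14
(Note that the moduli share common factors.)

gcd(145, 475) = 5 and 5 | (14 − 39), so the pair is consistent; merging gives k ≡ 12364 (mod 13775), where 13775 = lcm(145, 475).
The solution is unique modulo lcm(145, 475) = 13775.

12364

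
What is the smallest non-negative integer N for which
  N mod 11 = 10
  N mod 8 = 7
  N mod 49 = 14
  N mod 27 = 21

The moduli are pairwise coprime; M = 11·8·49·27 = 116424.
M/11 = 10584; 10584 ≡ 2 (mod 11); 2·6 ≡ 1, so inverse 6.
M/8 = 14553; 14553 ≡ 1 (mod 8), inverse 1.
M/49 = 2376; 2376 ≡ 24 (mod 49); 24·47 ≡ 1, so inverse 47.
M/27 = 4312; 4312 ≡ 19 (mod 27); 19·10 ≡ 1, so inverse 10.
N ≡ 10·10584·6 + 7·14553·1 + 14·2376·47 + 21·4312·10 = 3205839.
3205839 mod 116424 = 62391.

62391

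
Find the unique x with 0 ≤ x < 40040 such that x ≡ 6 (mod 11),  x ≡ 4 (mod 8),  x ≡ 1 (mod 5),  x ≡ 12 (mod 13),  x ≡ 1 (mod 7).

From x ≡ 6 (mod 11) write x = 6 + 11t. Substituting into x ≡ 4 (mod 8) gives 11t ≡ 6 (mod 8), and since 3⁻¹ ≡ 3 (mod 8), t ≡ 2. Hence x ≡ 6 + 11·2 = 28 (mod 88).
From x ≡ 28 (mod 88) write x = 28 + 88t. Substituting into x ≡ 1 (mod 5) gives 88t ≡ 3 (mod 5), and since 3⁻¹ ≡ 2 (mod 5), t ≡ 1. Hence x ≡ 28 + 88·1 = 116 (mod 440).
From x ≡ 116 (mod 440) write x = 116 + 440t. Substituting into x ≡ 12 (mod 13) gives 440t ≡ 0 (mod 13), and since 11⁻¹ ≡ 6 (mod 13), t ≡ 0. Hence x ≡ 116 + 440·0 = 116 (mod 5720).
From x ≡ 116 (mod 5720) write x = 116 + 5720t. Substituting into x ≡ 1 (mod 7) gives 5720t ≡ 4 (mod 7), and since 1⁻¹ ≡ 1 (mod 7), t ≡ 4. Hence x ≡ 116 + 5720·4 = 22996 (mod 40040).

22996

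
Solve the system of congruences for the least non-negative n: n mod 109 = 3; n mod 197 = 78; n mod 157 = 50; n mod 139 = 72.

265683143

From n ≡ 3 (mod 109) write n = 3 + 109t. Substituting into n ≡ 78 (mod 197) gives 109t ≡ 75 (mod 197), and since 109⁻¹ ≡ 47 (mod 197), t ≡ 176. Hence n ≡ 3 + 109·176 = 19187 (mod 21473).
From n ≡ 19187 (mod 21473) write n = 19187 + 21473t. Substituting into n ≡ 50 (mod 157) gives 21473t ≡ 17 (mod 157), and since 121⁻¹ ≡ 109 (mod 157), t ≡ 126. Hence n ≡ 19187 + 21473·126 = 2724785 (mod 3371261).
From n ≡ 2724785 (mod 3371261) write n = 2724785 + 3371261t. Substituting into n ≡ 72 (mod 139) gives 3371261t ≡ 104 (mod 139), and since 94⁻¹ ≡ 105 (mod 139), t ≡ 78. Hence n ≡ 2724785 + 3371261·78 = 265683143 (mod 468605279).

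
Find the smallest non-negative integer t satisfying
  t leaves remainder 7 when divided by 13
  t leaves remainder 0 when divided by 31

124

Combine the congruences pairwise.
From t ≡ 7 (mod 13) write t = 7 + 13s. Substituting into t ≡ 0 (mod 31) gives 13s ≡ 24 (mod 31), and since 13⁻¹ ≡ 12 (mod 31), s ≡ 9. Hence t ≡ 7 + 13·9 = 124 (mod 403).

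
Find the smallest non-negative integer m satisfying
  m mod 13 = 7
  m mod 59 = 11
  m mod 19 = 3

8743

The moduli are pairwise coprime; N = 13·59·19 = 14573.
N/13 = 1121; 1121 ≡ 3 (mod 13); 3·9 ≡ 1, so inverse 9.
N/59 = 247; 247 ≡ 11 (mod 59); 11·43 ≡ 1, so inverse 43.
N/19 = 767; 767 ≡ 7 (mod 19); 7·11 ≡ 1, so inverse 11.
m ≡ 7·1121·9 + 11·247·43 + 3·767·11 = 212765.
212765 mod 14573 = 8743.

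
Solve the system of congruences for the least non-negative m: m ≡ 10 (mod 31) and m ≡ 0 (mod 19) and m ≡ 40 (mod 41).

From m ≡ 10 (mod 31) write m = 10 + 31t. Substituting into m ≡ 0 (mod 19) gives 31t ≡ 9 (mod 19), and since 12⁻¹ ≡ 8 (mod 19), t ≡ 15. Hence m ≡ 10 + 31·15 = 475 (mod 589).
From m ≡ 475 (mod 589) write m = 475 + 589t. Substituting into m ≡ 40 (mod 41) gives 589t ≡ 16 (mod 41), and since 15⁻¹ ≡ 11 (mod 41), t ≡ 12. Hence m ≡ 475 + 589·12 = 7543 (mod 24149).

7543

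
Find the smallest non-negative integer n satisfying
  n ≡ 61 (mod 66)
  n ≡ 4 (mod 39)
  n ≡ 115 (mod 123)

30619

Combine the congruences pairwise.
gcd(66, 39) = 3 and 3 | (4 − 61), so the pair is consistent; merging gives n ≡ 589 (mod 858), where 858 = lcm(66, 39).
gcd(858, 123) = 3 and 3 | (115 − 589), so the pair is consistent; merging gives n ≡ 30619 (mod 35178), where 35178 = lcm(858, 123).
The solution is unique modulo lcm(66, 39, 123) = 35178.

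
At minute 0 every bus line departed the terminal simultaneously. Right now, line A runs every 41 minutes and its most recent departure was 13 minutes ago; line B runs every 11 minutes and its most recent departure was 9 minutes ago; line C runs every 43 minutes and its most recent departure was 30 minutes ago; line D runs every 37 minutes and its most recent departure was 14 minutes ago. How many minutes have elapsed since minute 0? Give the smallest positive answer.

363724

Combine the congruences pairwise.
From t ≡ 13 (mod 41) write t = 13 + 41s. Substituting into t ≡ 9 (mod 11) gives 41s ≡ 7 (mod 11), and since 8⁻¹ ≡ 7 (mod 11), s ≡ 5. Hence t ≡ 13 + 41·5 = 218 (mod 451).
From t ≡ 218 (mod 451) write t = 218 + 451s. Substituting into t ≡ 30 (mod 43) gives 451s ≡ 27 (mod 43), and since 21⁻¹ ≡ 41 (mod 43), s ≡ 32. Hence t ≡ 218 + 451·32 = 14650 (mod 19393).
From t ≡ 14650 (mod 19393) write t = 14650 + 19393s. Substituting into t ≡ 14 (mod 37) gives 19393s ≡ 16 (mod 37), and since 5⁻¹ ≡ 15 (mod 37), s ≡ 18. Hence t ≡ 14650 + 19393·18 = 363724 (mod 717541).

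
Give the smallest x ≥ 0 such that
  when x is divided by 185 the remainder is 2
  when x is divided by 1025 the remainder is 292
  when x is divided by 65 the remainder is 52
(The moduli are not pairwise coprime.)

gcd(185, 1025) = 5 and 5 | (292 − 2), so the pair is consistent; merging gives x ≡ 23867 (mod 37925), where 37925 = lcm(185, 1025).
gcd(37925, 65) = 5 and 5 | (52 − 23867), so the pair is consistent; merging gives x ≡ 403117 (mod 493025), where 493025 = lcm(37925, 65).
The solution is unique modulo lcm(185, 1025, 65) = 493025.

403117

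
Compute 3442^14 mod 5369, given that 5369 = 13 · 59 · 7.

Mod 13: 3442 ≡ 10; by Fermat, exponent reduces to 14 mod 12 = 2; 10^2 ≡ 9 (mod 13).
Mod 59: 3442 ≡ 20; 20^14 ≡ 48 (mod 59).
Mod 7: 3442 ≡ 5; by Fermat, exponent reduces to 14 mod 6 = 2; 5^2 ≡ 4 (mod 7).
Combine by CRT: x ≡ 9 (mod 13), x ≡ 48 (mod 59), x ≡ 4 (mod 7) ⇒ x ≡ 2349 (mod 5369).

2349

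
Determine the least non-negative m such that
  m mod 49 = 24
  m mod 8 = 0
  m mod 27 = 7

7864

From m ≡ 24 (mod 49) write m = 24 + 49t. Substituting into m ≡ 0 (mod 8) gives 49t ≡ 0 (mod 8), and since 1⁻¹ ≡ 1 (mod 8), t ≡ 0. Hence m ≡ 24 + 49·0 = 24 (mod 392).
From m ≡ 24 (mod 392) write m = 24 + 392t. Substituting into m ≡ 7 (mod 27) gives 392t ≡ 10 (mod 27), and since 14⁻¹ ≡ 2 (mod 27), t ≡ 20. Hence m ≡ 24 + 392·20 = 7864 (mod 10584).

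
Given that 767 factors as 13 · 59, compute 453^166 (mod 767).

36

Mod 13: 453 ≡ 11; by Fermat, exponent reduces to 166 mod 12 = 10; 11^10 ≡ 10 (mod 13).
Mod 59: 453 ≡ 40; by Fermat, exponent reduces to 166 mod 58 = 50; 40^50 ≡ 36 (mod 59).
Combine by CRT: x ≡ 10 (mod 13), x ≡ 36 (mod 59) ⇒ x ≡ 36 (mod 767).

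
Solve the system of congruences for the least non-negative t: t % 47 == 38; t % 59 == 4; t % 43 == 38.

The moduli are pairwise coprime; N = 47·59·43 = 119239.
N/47 = 2537; 2537 ≡ 46 (mod 47); 46·46 ≡ 1, so inverse 46.
N/59 = 2021; 2021 ≡ 15 (mod 59); 15·4 ≡ 1, so inverse 4.
N/43 = 2773; 2773 ≡ 21 (mod 43); 21·41 ≡ 1, so inverse 41.
t ≡ 38·2537·46 + 4·2021·4 + 38·2773·41 = 8787346.
8787346 mod 119239 = 82899.

82899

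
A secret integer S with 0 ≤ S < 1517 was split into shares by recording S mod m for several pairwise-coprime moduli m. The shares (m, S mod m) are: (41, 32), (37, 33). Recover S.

Combine the congruences pairwise.
From S ≡ 32 (mod 41) write S = 32 + 41t. Substituting into S ≡ 33 (mod 37) gives 41t ≡ 1 (mod 37), and since 4⁻¹ ≡ 28 (mod 37), t ≡ 28. Hence S ≡ 32 + 41·28 = 1180 (mod 1517).

1180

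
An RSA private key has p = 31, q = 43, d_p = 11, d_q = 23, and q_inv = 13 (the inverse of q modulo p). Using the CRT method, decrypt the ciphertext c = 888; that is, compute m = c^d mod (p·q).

m₁ = c^(d_p) mod p: c ≡ 20 (mod 31), and 20^11 mod 31 = 7.
m₂ = c^(d_q) mod q: c ≡ 28 (mod 43), and 28^23 mod 43 = 33.
h = q_inv·(m₁ − m₂) mod p = 13·(7 − 33) mod 31 = 3.
m = m₂ + h·q = 33 + 3·43 = 162.

162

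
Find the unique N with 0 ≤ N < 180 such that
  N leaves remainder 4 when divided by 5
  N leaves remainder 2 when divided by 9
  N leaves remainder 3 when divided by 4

119

The moduli are pairwise coprime; M = 5·9·4 = 180.
M/5 = 36; 36 ≡ 1 (mod 5), inverse 1.
M/9 = 20; 20 ≡ 2 (mod 9); 2·5 ≡ 1, so inverse 5.
M/4 = 45; 45 ≡ 1 (mod 4), inverse 1.
N ≡ 4·36·1 + 2·20·5 + 3·45·1 = 479.
479 mod 180 = 119.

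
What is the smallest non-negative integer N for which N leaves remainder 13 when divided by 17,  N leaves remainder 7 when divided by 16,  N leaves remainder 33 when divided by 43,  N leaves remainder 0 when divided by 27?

52407

The moduli are pairwise coprime; M = 17·16·43·27 = 315792.
M/17 = 18576; 18576 ≡ 12 (mod 17); 12·10 ≡ 1, so inverse 10.
M/16 = 19737; 19737 ≡ 9 (mod 16); 9·9 ≡ 1, so inverse 9.
M/43 = 7344; 7344 ≡ 34 (mod 43); 34·19 ≡ 1, so inverse 19.
M/27 = 11696; 11696 ≡ 5 (mod 27); 5·11 ≡ 1, so inverse 11.
N ≡ 13·18576·10 + 7·19737·9 + 33·7344·19 + 0·11696·11 = 8262999.
8262999 mod 315792 = 52407.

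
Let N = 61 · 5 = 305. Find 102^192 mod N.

156

Mod 61: 102 ≡ 41; by Fermat, exponent reduces to 192 mod 60 = 12; 41^12 ≡ 34 (mod 61).
Mod 5: 102 ≡ 2; since 4 | 192, by Fermat 2^192 ≡ 1 (mod 5).
Combine by CRT: x ≡ 34 (mod 61), x ≡ 1 (mod 5) ⇒ x ≡ 156 (mod 305).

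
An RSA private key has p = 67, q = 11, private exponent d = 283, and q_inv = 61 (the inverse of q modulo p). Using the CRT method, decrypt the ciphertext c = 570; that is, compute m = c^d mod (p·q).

d_p = d mod (p−1) = 283 mod 66 = 19; d_q = d mod (q−1) = 3.
m₁ = c^(d_p) mod p: c ≡ 34 (mod 67), and 34^19 mod 67 = 31.
m₂ = c^(d_q) mod q: c ≡ 9 (mod 11), and 9^3 mod 11 = 3.
h = q_inv·(m₁ − m₂) mod p = 61·(31 − 3) mod 67 = 33.
m = m₂ + h·q = 3 + 33·11 = 366.

366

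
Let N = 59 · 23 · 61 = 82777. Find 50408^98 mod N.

Mod 59: 50408 ≡ 22; by Fermat, exponent reduces to 98 mod 58 = 40; 22^40 ≡ 48 (mod 59).
Mod 23: 50408 ≡ 15; by Fermat, exponent reduces to 98 mod 22 = 10; 15^10 ≡ 3 (mod 23).
Mod 61: 50408 ≡ 22; by Fermat, exponent reduces to 98 mod 60 = 38; 22^38 ≡ 12 (mod 61).
Combine by CRT: x ≡ 48 (mod 59), x ≡ 3 (mod 23), x ≡ 12 (mod 61) ⇒ x ≡ 22704 (mod 82777).

22704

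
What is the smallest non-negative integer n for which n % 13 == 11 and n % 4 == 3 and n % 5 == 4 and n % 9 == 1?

The moduli are pairwise coprime; M = 13·4·5·9 = 2340.
M/13 = 180; 180 ≡ 11 (mod 13); 11·6 ≡ 1, so inverse 6.
M/4 = 585; 585 ≡ 1 (mod 4), inverse 1.
M/5 = 468; 468 ≡ 3 (mod 5); 3·2 ≡ 1, so inverse 2.
M/9 = 260; 260 ≡ 8 (mod 9); 8·8 ≡ 1, so inverse 8.
n ≡ 11·180·6 + 3·585·1 + 4·468·2 + 1·260·8 = 19459.
19459 mod 2340 = 739.

739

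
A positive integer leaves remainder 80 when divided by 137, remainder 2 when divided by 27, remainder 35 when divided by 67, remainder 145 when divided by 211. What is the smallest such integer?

Combine the congruences pairwise.
From N ≡ 80 (mod 137) write N = 80 + 137t. Substituting into N ≡ 2 (mod 27) gives 137t ≡ 3 (mod 27), and since 2⁻¹ ≡ 14 (mod 27), t ≡ 15. Hence N ≡ 80 + 137·15 = 2135 (mod 3699).
From N ≡ 2135 (mod 3699) write N = 2135 + 3699t. Substituting into N ≡ 35 (mod 67) gives 3699t ≡ 44 (mod 67), and since 14⁻¹ ≡ 24 (mod 67), t ≡ 51. Hence N ≡ 2135 + 3699·51 = 190784 (mod 247833).
From N ≡ 190784 (mod 247833) write N = 190784 + 247833t. Substituting into N ≡ 145 (mod 211) gives 247833t ≡ 105 (mod 211), and since 119⁻¹ ≡ 172 (mod 211), t ≡ 125. Hence N ≡ 190784 + 247833·125 = 31169909 (mod 52292763).

31169909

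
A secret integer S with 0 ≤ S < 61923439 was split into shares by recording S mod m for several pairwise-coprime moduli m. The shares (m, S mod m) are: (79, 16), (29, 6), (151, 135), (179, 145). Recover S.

2114135

The moduli are pairwise coprime; N = 79·29·151·179 = 61923439.
N/79 = 783841; 783841 ≡ 3 (mod 79); 3·53 ≡ 1, so inverse 53.
N/29 = 2135291; 2135291 ≡ 21 (mod 29); 21·18 ≡ 1, so inverse 18.
N/151 = 410089; 410089 ≡ 124 (mod 151); 124·123 ≡ 1, so inverse 123.
N/179 = 345941; 345941 ≡ 113 (mod 179); 113·160 ≡ 1, so inverse 160.
S ≡ 16·783841·53 + 6·2135291·18 + 135·410089·123 + 145·345941·160 = 15730667641.
15730667641 mod 61923439 = 2114135.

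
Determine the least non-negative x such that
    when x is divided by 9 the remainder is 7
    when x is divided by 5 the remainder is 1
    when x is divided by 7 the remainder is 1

106

From x ≡ 7 (mod 9) write x = 7 + 9t. Substituting into x ≡ 1 (mod 5) gives 9t ≡ 4 (mod 5), and since 4⁻¹ ≡ 4 (mod 5), t ≡ 1. Hence x ≡ 7 + 9·1 = 16 (mod 45).
From x ≡ 16 (mod 45) write x = 16 + 45t. Substituting into x ≡ 1 (mod 7) gives 45t ≡ 6 (mod 7), and since 3⁻¹ ≡ 5 (mod 7), t ≡ 2. Hence x ≡ 16 + 45·2 = 106 (mod 315).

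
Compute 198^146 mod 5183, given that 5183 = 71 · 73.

Mod 71: 198 ≡ 56; by Fermat, exponent reduces to 146 mod 70 = 6; 56^6 ≡ 24 (mod 71).
Mod 73: 198 ≡ 52; by Fermat, exponent reduces to 146 mod 72 = 2; 52^2 ≡ 3 (mod 73).
Combine by CRT: x ≡ 24 (mod 71), x ≡ 3 (mod 73) ⇒ x ≡ 3361 (mod 5183).

3361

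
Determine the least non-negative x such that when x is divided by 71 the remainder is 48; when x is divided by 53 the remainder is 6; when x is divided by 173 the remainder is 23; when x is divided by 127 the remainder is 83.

The moduli are pairwise coprime; N = 71·53·173·127 = 82676873.
N/71 = 1164463; 1164463 ≡ 63 (mod 71); 63·62 ≡ 1, so inverse 62.
N/53 = 1559941; 1559941 ≡ 45 (mod 53); 45·33 ≡ 1, so inverse 33.
N/173 = 477901; 477901 ≡ 75 (mod 173); 75·30 ≡ 1, so inverse 30.
N/127 = 650999; 650999 ≡ 124 (mod 127); 124·42 ≡ 1, so inverse 42.
x ≡ 48·1164463·62 + 6·1559941·33 + 23·477901·30 + 83·650999·42 = 6373444410.
6373444410 mod 82676873 = 7325189.

7325189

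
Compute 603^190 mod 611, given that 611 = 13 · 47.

25

Mod 13: 603 ≡ 5; by Fermat, exponent reduces to 190 mod 12 = 10; 5^10 ≡ 12 (mod 13).
Mod 47: 603 ≡ 39; by Fermat, exponent reduces to 190 mod 46 = 6; 39^6 ≡ 25 (mod 47).
Combine by CRT: x ≡ 12 (mod 13), x ≡ 25 (mod 47) ⇒ x ≡ 25 (mod 611).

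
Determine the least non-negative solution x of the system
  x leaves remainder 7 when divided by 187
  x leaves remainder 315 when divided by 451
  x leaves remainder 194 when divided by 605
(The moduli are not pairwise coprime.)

gcd(187, 451) = 11 and 11 | (315 − 7), so the pair is consistent; merging gives x ≡ 6178 (mod 7667), where 7667 = lcm(187, 451).
gcd(7667, 605) = 11 and 11 | (194 − 6178), so the pair is consistent; merging gives x ≡ 144184 (mod 421685), where 421685 = lcm(7667, 605).
The solution is unique modulo lcm(187, 451, 605) = 421685.

144184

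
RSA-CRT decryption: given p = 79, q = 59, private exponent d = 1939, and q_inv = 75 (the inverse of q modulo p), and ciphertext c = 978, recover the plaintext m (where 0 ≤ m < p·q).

156

d_p = d mod (p−1) = 1939 mod 78 = 67; d_q = d mod (q−1) = 25.
m₁ = c^(d_p) mod p: c ≡ 30 (mod 79), and 30^67 mod 79 = 77.
m₂ = c^(d_q) mod q: c ≡ 34 (mod 59), and 34^25 mod 59 = 38.
h = q_inv·(m₁ − m₂) mod p = 75·(77 − 38) mod 79 = 2.
m = m₂ + h·q = 38 + 2·59 = 156.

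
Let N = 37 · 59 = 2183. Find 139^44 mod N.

Mod 37: 139 ≡ 28; by Fermat, exponent reduces to 44 mod 36 = 8; 28^8 ≡ 33 (mod 37).
Mod 59: 139 ≡ 21; 21^44 ≡ 27 (mod 59).
Combine by CRT: x ≡ 33 (mod 37), x ≡ 27 (mod 59) ⇒ x ≡ 440 (mod 2183).

440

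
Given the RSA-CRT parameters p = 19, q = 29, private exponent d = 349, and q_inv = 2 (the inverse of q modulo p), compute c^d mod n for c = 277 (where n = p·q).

d_p = d mod (p−1) = 349 mod 18 = 7; d_q = d mod (q−1) = 13.
m₁ = c^(d_p) mod p: c ≡ 11 (mod 19), and 11^7 mod 19 = 11.
m₂ = c^(d_q) mod q: c ≡ 16 (mod 29), and 16^13 mod 29 = 20.
h = q_inv·(m₁ − m₂) mod p = 2·(11 − 20) mod 19 = 1.
m = m₂ + h·q = 20 + 1·29 = 49.

49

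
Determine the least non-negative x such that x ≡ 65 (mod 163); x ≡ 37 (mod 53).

From x ≡ 65 (mod 163) write x = 65 + 163t. Substituting into x ≡ 37 (mod 53) gives 163t ≡ 25 (mod 53), and since 4⁻¹ ≡ 40 (mod 53), t ≡ 46. Hence x ≡ 65 + 163·46 = 7563 (mod 8639).

7563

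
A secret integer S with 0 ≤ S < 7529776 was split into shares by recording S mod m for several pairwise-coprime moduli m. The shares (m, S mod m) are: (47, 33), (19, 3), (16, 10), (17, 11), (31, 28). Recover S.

953898

From S ≡ 33 (mod 47) write S = 33 + 47t. Substituting into S ≡ 3 (mod 19) gives 47t ≡ 8 (mod 19), and since 9⁻¹ ≡ 17 (mod 19), t ≡ 3. Hence S ≡ 33 + 47·3 = 174 (mod 893).
From S ≡ 174 (mod 893) write S = 174 + 893t. Substituting into S ≡ 10 (mod 16) gives 893t ≡ 12 (mod 16), and since 13⁻¹ ≡ 5 (mod 16), t ≡ 12. Hence S ≡ 174 + 893·12 = 10890 (mod 14288).
From S ≡ 10890 (mod 14288) write S = 10890 + 14288t. Substituting into S ≡ 11 (mod 17) gives 14288t ≡ 1 (mod 17), and since 8⁻¹ ≡ 15 (mod 17), t ≡ 15. Hence S ≡ 10890 + 14288·15 = 225210 (mod 242896).
From S ≡ 225210 (mod 242896) write S = 225210 + 242896t. Substituting into S ≡ 28 (mod 31) gives 242896t ≡ 2 (mod 31), and since 11⁻¹ ≡ 17 (mod 31), t ≡ 3. Hence S ≡ 225210 + 242896·3 = 953898 (mod 7529776).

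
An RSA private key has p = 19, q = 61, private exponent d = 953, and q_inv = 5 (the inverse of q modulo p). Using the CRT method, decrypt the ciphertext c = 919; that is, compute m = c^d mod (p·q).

771

d_p = d mod (p−1) = 953 mod 18 = 17; d_q = d mod (q−1) = 53.
m₁ = c^(d_p) mod p: c ≡ 7 (mod 19), and 7^17 mod 19 = 11.
m₂ = c^(d_q) mod q: c ≡ 4 (mod 61), and 4^53 mod 61 = 39.
h = q_inv·(m₁ − m₂) mod p = 5·(11 − 39) mod 19 = 12.
m = m₂ + h·q = 39 + 12·61 = 771.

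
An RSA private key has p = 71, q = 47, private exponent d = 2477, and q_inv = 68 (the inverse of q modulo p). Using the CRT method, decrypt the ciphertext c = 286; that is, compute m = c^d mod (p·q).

d_p = d mod (p−1) = 2477 mod 70 = 27; d_q = d mod (q−1) = 39.
m₁ = c^(d_p) mod p: c ≡ 2 (mod 71), and 2^27 mod 71 = 38.
m₂ = c^(d_q) mod q: c ≡ 4 (mod 47), and 4^39 mod 47 = 42.
h = q_inv·(m₁ − m₂) mod p = 68·(38 − 42) mod 71 = 12.
m = m₂ + h·q = 42 + 12·47 = 606.

606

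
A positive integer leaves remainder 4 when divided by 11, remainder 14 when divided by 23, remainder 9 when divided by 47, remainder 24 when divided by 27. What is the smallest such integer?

From m ≡ 4 (mod 11) write m = 4 + 11t. Substituting into m ≡ 14 (mod 23) gives 11t ≡ 10 (mod 23), and since 11⁻¹ ≡ 21 (mod 23), t ≡ 3. Hence m ≡ 4 + 11·3 = 37 (mod 253).
From m ≡ 37 (mod 253) write m = 37 + 253t. Substituting into m ≡ 9 (mod 47) gives 253t ≡ 19 (mod 47), and since 18⁻¹ ≡ 34 (mod 47), t ≡ 35. Hence m ≡ 37 + 253·35 = 8892 (mod 11891).
From m ≡ 8892 (mod 11891) write m = 8892 + 11891t. Substituting into m ≡ 24 (mod 27) gives 11891t ≡ 15 (mod 27), and since 11⁻¹ ≡ 5 (mod 27), t ≡ 21. Hence m ≡ 8892 + 11891·21 = 258603 (mod 321057).

258603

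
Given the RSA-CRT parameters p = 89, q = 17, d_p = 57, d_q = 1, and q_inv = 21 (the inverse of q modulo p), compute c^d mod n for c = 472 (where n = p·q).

1220

m₁ = c^(d_p) mod p: c ≡ 27 (mod 89), and 27^57 mod 89 = 63.
m₂ = c^(d_q) mod q: c ≡ 13 (mod 17), and 13^1 mod 17 = 13.
h = q_inv·(m₁ − m₂) mod p = 21·(63 − 13) mod 89 = 71.
m = m₂ + h·q = 13 + 71·17 = 1220.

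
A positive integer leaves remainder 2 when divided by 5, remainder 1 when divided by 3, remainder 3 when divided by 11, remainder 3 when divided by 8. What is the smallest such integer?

From N ≡ 2 (mod 5) write N = 2 + 5t. Substituting into N ≡ 1 (mod 3) gives 5t ≡ 2 (mod 3), and since 2⁻¹ ≡ 2 (mod 3), t ≡ 1. Hence N ≡ 2 + 5·1 = 7 (mod 15).
From N ≡ 7 (mod 15) write N = 7 + 15t. Substituting into N ≡ 3 (mod 11) gives 15t ≡ 7 (mod 11), and since 4⁻¹ ≡ 3 (mod 11), t ≡ 10. Hence N ≡ 7 + 15·10 = 157 (mod 165).
From N ≡ 157 (mod 165) write N = 157 + 165t. Substituting into N ≡ 3 (mod 8) gives 165t ≡ 6 (mod 8), and since 5⁻¹ ≡ 5 (mod 8), t ≡ 6. Hence N ≡ 157 + 165·6 = 1147 (mod 1320).

1147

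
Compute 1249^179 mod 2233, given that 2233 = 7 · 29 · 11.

Mod 7: 1249 ≡ 3; by Fermat, exponent reduces to 179 mod 6 = 5; 3^5 ≡ 5 (mod 7).
Mod 29: 1249 ≡ 2; by Fermat, exponent reduces to 179 mod 28 = 11; 2^11 ≡ 18 (mod 29).
Mod 11: 1249 ≡ 6; by Fermat, exponent reduces to 179 mod 10 = 9; 6^9 ≡ 2 (mod 11).
Combine by CRT: x ≡ 5 (mod 7), x ≡ 18 (mod 29), x ≡ 2 (mod 11) ⇒ x ≡ 453 (mod 2233).

453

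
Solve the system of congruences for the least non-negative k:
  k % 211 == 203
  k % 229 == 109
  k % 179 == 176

From k ≡ 203 (mod 211) write k = 203 + 211t. Substituting into k ≡ 109 (mod 229) gives 211t ≡ 135 (mod 229), and since 211⁻¹ ≡ 89 (mod 229), t ≡ 107. Hence k ≡ 203 + 211·107 = 22780 (mod 48319).
From k ≡ 22780 (mod 48319) write k = 22780 + 48319t. Substituting into k ≡ 176 (mod 179) gives 48319t ≡ 129 (mod 179), and since 168⁻¹ ≡ 65 (mod 179), t ≡ 151. Hence k ≡ 22780 + 48319·151 = 7318949 (mod 8649101).

7318949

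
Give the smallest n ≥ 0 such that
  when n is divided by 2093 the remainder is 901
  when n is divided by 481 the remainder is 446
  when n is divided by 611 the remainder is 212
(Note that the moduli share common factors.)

gcd(2093, 481) = 13 and 13 | (446 − 901), so the pair is consistent; merging gives n ≡ 7180 (mod 77441), where 77441 = lcm(2093, 481).
gcd(77441, 611) = 13 and 13 | (212 − 7180), so the pair is consistent; merging gives n ≡ 2252969 (mod 3639727), where 3639727 = lcm(77441, 611).
The solution is unique modulo lcm(2093, 481, 611) = 3639727.

2252969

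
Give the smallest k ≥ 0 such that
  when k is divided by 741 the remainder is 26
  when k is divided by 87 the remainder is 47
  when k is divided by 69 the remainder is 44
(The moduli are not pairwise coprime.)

gcd(741, 87) = 3 and 3 | (47 − 26), so the pair is consistent; merging gives k ≡ 10400 (mod 21489), where 21489 = lcm(741, 87).
gcd(21489, 69) = 3 and 3 | (44 − 10400), so the pair is consistent; merging gives k ≡ 203801 (mod 494247), where 494247 = lcm(21489, 69).
The solution is unique modulo lcm(741, 87, 69) = 494247.

203801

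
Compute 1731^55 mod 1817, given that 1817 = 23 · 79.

Mod 23: 1731 ≡ 6; by Fermat, exponent reduces to 55 mod 22 = 11; 6^11 ≡ 1 (mod 23).
Mod 79: 1731 ≡ 72; 72^55 ≡ 11 (mod 79).
Combine by CRT: x ≡ 1 (mod 23), x ≡ 11 (mod 79) ⇒ x ≡ 1749 (mod 1817).

1749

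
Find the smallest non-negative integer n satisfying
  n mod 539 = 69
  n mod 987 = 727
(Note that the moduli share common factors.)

Combine the congruences pairwise.
gcd(539, 987) = 7 and 7 | (727 − 69), so the pair is consistent; merging gives n ≡ 25402 (mod 75999), where 75999 = lcm(539, 987).
The solution is unique modulo lcm(539, 987) = 75999.

25402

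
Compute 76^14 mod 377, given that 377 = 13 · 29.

Mod 13: 76 ≡ 11; by Fermat, exponent reduces to 14 mod 12 = 2; 11^2 ≡ 4 (mod 13).
Mod 29: 76 ≡ 18; 18^14 ≡ 28 (mod 29).
Combine by CRT: x ≡ 4 (mod 13), x ≡ 28 (mod 29) ⇒ x ≡ 173 (mod 377).

173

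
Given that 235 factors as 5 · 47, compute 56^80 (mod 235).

Mod 5: 56 ≡ 1; since 4 | 80, by Fermat 1^80 ≡ 1 (mod 5).
Mod 47: 56 ≡ 9; by Fermat, exponent reduces to 80 mod 46 = 34; 9^34 ≡ 16 (mod 47).
Combine by CRT: x ≡ 1 (mod 5), x ≡ 16 (mod 47) ⇒ x ≡ 16 (mod 235).

16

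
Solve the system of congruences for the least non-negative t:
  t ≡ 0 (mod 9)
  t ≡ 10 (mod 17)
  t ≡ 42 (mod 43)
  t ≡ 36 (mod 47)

106209

The moduli are pairwise coprime; N = 9·17·43·47 = 309213.
N/9 = 34357; 34357 ≡ 4 (mod 9); 4·7 ≡ 1, so inverse 7.
N/17 = 18189; 18189 ≡ 16 (mod 17); 16·16 ≡ 1, so inverse 16.
N/43 = 7191; 7191 ≡ 10 (mod 43); 10·13 ≡ 1, so inverse 13.
N/47 = 6579; 6579 ≡ 46 (mod 47); 46·46 ≡ 1, so inverse 46.
t ≡ 0·34357·7 + 10·18189·16 + 42·7191·13 + 36·6579·46 = 17731350.
17731350 mod 309213 = 106209.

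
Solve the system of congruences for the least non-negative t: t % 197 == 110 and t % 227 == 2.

9763

Combine the congruences pairwise.
From t ≡ 110 (mod 197) write t = 110 + 197s. Substituting into t ≡ 2 (mod 227) gives 197s ≡ 119 (mod 227), and since 197⁻¹ ≡ 174 (mod 227), s ≡ 49. Hence t ≡ 110 + 197·49 = 9763 (mod 44719).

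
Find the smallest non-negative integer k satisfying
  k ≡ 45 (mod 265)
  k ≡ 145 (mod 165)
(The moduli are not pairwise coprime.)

310

gcd(265, 165) = 5 and 5 | (145 − 45), so the pair is consistent; merging gives k ≡ 310 (mod 8745), where 8745 = lcm(265, 165).
The solution is unique modulo lcm(265, 165) = 8745.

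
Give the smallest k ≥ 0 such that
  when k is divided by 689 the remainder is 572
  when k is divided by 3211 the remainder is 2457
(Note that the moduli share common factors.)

37778

Combine the congruences pairwise.
gcd(689, 3211) = 13 and 13 | (2457 − 572), so the pair is consistent; merging gives k ≡ 37778 (mod 170183), where 170183 = lcm(689, 3211).
The solution is unique modulo lcm(689, 3211) = 170183.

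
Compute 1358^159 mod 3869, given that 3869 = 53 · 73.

Mod 53: 1358 ≡ 33; by Fermat, exponent reduces to 159 mod 52 = 3; 33^3 ≡ 3 (mod 53).
Mod 73: 1358 ≡ 44; by Fermat, exponent reduces to 159 mod 72 = 15; 44^15 ≡ 56 (mod 73).
Combine by CRT: x ≡ 3 (mod 53), x ≡ 56 (mod 73) ⇒ x ≡ 56 (mod 3869).

56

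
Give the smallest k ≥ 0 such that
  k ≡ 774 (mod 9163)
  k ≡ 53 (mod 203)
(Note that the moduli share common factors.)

229849

Combine the congruences pairwise.
gcd(9163, 203) = 7 and 7 | (53 − 774), so the pair is consistent; merging gives k ≡ 229849 (mod 265727), where 265727 = lcm(9163, 203).
The solution is unique modulo lcm(9163, 203) = 265727.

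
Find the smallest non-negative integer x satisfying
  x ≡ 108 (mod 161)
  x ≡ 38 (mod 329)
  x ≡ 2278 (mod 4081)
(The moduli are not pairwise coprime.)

gcd(161, 329) = 7 and 7 | (38 − 108), so the pair is consistent; merging gives x ≡ 3328 (mod 7567), where 7567 = lcm(161, 329).
gcd(7567, 4081) = 7 and 7 | (2278 − 3328), so the pair is consistent; merging gives x ≡ 2871221 (mod 4411561), where 4411561 = lcm(7567, 4081).
The solution is unique modulo lcm(161, 329, 4081) = 4411561.

2871221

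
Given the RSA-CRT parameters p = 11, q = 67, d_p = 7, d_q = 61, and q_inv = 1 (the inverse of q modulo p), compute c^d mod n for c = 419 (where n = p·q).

m₁ = c^(d_p) mod p: c ≡ 1 (mod 11), and 1^7 mod 11 = 1.
m₂ = c^(d_q) mod q: c ≡ 17 (mod 67), and 17^61 mod 67 = 19.
h = q_inv·(m₁ − m₂) mod p = 1·(1 − 19) mod 11 = 4.
m = m₂ + h·q = 19 + 4·67 = 287.

287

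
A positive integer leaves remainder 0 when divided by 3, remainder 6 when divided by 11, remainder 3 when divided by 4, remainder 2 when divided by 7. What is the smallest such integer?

From k ≡ 0 (mod 3) write k = 0 + 3t. Substituting into k ≡ 6 (mod 11) gives 3t ≡ 6 (mod 11), and since 3⁻¹ ≡ 4 (mod 11), t ≡ 2. Hence k ≡ 0 + 3·2 = 6 (mod 33).
From k ≡ 6 (mod 33) write k = 6 + 33t. Substituting into k ≡ 3 (mod 4) gives 33t ≡ 1 (mod 4), and since 1⁻¹ ≡ 1 (mod 4), t ≡ 1. Hence k ≡ 6 + 33·1 = 39 (mod 132).
From k ≡ 39 (mod 132) write k = 39 + 132t. Substituting into k ≡ 2 (mod 7) gives 132t ≡ 5 (mod 7), and since 6⁻¹ ≡ 6 (mod 7), t ≡ 2. Hence k ≡ 39 + 132·2 = 303 (mod 924).

303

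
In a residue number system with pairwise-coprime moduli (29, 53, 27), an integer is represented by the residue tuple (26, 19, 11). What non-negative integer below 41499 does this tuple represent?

The moduli are pairwise coprime; N = 29·53·27 = 41499.
N/29 = 1431; 1431 ≡ 10 (mod 29); 10·3 ≡ 1, so inverse 3.
N/53 = 783; 783 ≡ 41 (mod 53); 41·22 ≡ 1, so inverse 22.
N/27 = 1537; 1537 ≡ 25 (mod 27); 25·13 ≡ 1, so inverse 13.
x ≡ 26·1431·3 + 19·783·22 + 11·1537·13 = 658703.
658703 mod 41499 = 36218.

36218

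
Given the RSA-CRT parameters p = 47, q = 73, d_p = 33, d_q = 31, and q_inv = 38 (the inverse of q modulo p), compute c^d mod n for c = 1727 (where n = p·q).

3047

m₁ = c^(d_p) mod p: c ≡ 35 (mod 47), and 35^33 mod 47 = 39.
m₂ = c^(d_q) mod q: c ≡ 48 (mod 73), and 48^31 mod 73 = 54.
h = q_inv·(m₁ − m₂) mod p = 38·(39 − 54) mod 47 = 41.
m = m₂ + h·q = 54 + 41·73 = 3047.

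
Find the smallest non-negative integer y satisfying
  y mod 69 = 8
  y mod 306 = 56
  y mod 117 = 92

gcd(69, 306) = 3 and 3 | (56 − 8), so the pair is consistent; merging gives y ≡ 974 (mod 7038), where 7038 = lcm(69, 306).
gcd(7038, 117) = 9 and 9 | (92 − 974), so the pair is consistent; merging gives y ≡ 22088 (mod 91494), where 91494 = lcm(7038, 117).
The solution is unique modulo lcm(69, 306, 117) = 91494.

22088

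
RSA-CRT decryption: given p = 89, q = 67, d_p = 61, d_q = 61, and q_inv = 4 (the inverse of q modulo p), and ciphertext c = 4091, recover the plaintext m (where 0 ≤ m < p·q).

3477

m₁ = c^(d_p) mod p: c ≡ 86 (mod 89), and 86^61 mod 89 = 6.
m₂ = c^(d_q) mod q: c ≡ 4 (mod 67), and 4^61 mod 67 = 60.
h = q_inv·(m₁ − m₂) mod p = 4·(6 − 60) mod 89 = 51.
m = m₂ + h·q = 60 + 51·67 = 3477.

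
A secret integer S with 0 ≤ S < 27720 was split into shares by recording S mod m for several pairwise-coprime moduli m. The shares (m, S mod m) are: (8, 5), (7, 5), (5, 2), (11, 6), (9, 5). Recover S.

19157

The moduli are pairwise coprime; N = 8·7·5·11·9 = 27720.
N/8 = 3465; 3465 ≡ 1 (mod 8), inverse 1.
N/7 = 3960; 3960 ≡ 5 (mod 7); 5·3 ≡ 1, so inverse 3.
N/5 = 5544; 5544 ≡ 4 (mod 5); 4·4 ≡ 1, so inverse 4.
N/11 = 2520; 2520 ≡ 1 (mod 11), inverse 1.
N/9 = 3080; 3080 ≡ 2 (mod 9); 2·5 ≡ 1, so inverse 5.
S ≡ 5·3465·1 + 5·3960·3 + 2·5544·4 + 6·2520·1 + 5·3080·5 = 213197.
213197 mod 27720 = 19157.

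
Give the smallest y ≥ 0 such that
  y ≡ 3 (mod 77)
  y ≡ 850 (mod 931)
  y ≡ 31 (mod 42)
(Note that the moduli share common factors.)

gcd(77, 931) = 7 and 7 | (850 − 3), so the pair is consistent; merging gives y ≡ 850 (mod 10241), where 10241 = lcm(77, 931).
gcd(10241, 42) = 7 and 7 | (31 − 850), so the pair is consistent; merging gives y ≡ 31573 (mod 61446), where 61446 = lcm(10241, 42).
The solution is unique modulo lcm(77, 931, 42) = 61446.

31573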